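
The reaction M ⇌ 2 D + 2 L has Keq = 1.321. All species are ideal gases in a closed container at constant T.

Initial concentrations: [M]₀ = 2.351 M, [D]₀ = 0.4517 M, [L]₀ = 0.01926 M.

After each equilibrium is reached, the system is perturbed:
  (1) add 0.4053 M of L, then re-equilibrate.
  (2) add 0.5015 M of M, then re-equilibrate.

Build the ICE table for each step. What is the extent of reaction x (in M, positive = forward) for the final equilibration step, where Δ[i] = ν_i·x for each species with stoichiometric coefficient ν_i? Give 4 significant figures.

Q₀ = 3.2193e-05 vs Keq = 1.321 ⇒ Q<K, forward
Step 1:
                    M           D           L
  init          2.351      0.4517     0.01926
  Δ           -0.5155       1.031       1.031
  eq            1.836       1.483        1.05
  solve Keq expr → x = 0.5155; check Q = 1.321
Then add 0.4053 M of L.
Step 2:
                    M           D           L
  init          1.836       1.483       1.456
  Δ            0.1021     -0.2042     -0.2042
  eq            1.938       1.279       1.251
  solve Keq expr → x = -0.1021; check Q = 1.321
Then add 0.5015 M of M.
Step 3:
                    M           D           L
  init          2.439       1.279       1.251
  Δ          -0.03504     0.07008     0.07008
  eq            2.404       1.349       1.321
  solve Keq expr → x = 0.03504; check Q = 1.321

x = 0.03504 M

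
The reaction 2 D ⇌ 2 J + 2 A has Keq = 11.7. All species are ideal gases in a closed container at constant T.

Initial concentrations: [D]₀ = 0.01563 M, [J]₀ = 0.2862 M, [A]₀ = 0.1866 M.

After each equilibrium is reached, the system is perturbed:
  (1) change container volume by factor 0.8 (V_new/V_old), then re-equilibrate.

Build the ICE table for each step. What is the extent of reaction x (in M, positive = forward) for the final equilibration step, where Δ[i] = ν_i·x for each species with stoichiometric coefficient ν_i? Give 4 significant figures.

x = -0.002083 M

Q₀ = 11.67 vs Keq = 11.7 ⇒ Q<K, forward
Step 1:
                   D          J          A
  Initial    0.01563     0.2862     0.1866
  Change  -1.4873e-05 1.4873e-05 1.4873e-05
  Equil      0.01562     0.2862     0.1866
  solve Keq expr → x = 7.4365e-06; check Q = 11.7
Then change container volume by factor 0.8 (V_new/V_old).
Step 2:
                   D          J          A
  Initial    0.01952     0.3578     0.2333
  Change    0.004165  -0.004165  -0.004165
  Equil      0.02368     0.3536     0.2291
  solve Keq expr → x = -0.002083; check Q = 11.7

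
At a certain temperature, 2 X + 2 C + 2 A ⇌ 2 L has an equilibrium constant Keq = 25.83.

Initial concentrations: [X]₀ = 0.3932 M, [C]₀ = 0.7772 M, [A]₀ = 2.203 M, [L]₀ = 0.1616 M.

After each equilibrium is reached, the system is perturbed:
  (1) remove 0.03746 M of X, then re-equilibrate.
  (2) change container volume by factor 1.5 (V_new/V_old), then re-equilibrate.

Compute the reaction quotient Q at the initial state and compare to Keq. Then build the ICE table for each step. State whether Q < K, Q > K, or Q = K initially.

Q₀ = 0.05762; Q < K (proceeds forward)

Q₀ = 0.05762 vs Keq = 25.83 ⇒ Q<K, forward
Step 1:
                    X           C           A           L
  init         0.3932      0.7772       2.203      0.1616
  Δ           -0.2954     -0.2954     -0.2954      0.2954
  eq          0.09782      0.4818       1.908       0.457
  solve Keq expr → x = 0.1477; check Q = 25.83
Then remove 0.03746 M of X.
Step 2:
                    X           C           A           L
  init        0.06036      0.4818       1.908       0.457
  Δ             0.026       0.026       0.026      -0.026
  eq          0.08636      0.5078       1.934       0.431
  solve Keq expr → x = -0.013; check Q = 25.83
Then change container volume by factor 1.5 (V_new/V_old).
Step 3:
                    X           C           A           L
  init        0.05757      0.3385       1.289      0.2873
  Δ           0.03951     0.03951     0.03951    -0.03951
  eq          0.09708      0.3781       1.329      0.2478
  solve Keq expr → x = -0.01975; check Q = 25.83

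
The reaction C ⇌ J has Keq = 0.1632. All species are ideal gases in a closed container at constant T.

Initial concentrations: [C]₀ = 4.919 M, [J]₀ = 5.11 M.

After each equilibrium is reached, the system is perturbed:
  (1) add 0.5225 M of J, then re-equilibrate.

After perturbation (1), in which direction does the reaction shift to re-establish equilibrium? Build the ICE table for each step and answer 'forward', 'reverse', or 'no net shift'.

Q₀ = 1.039 vs Keq = 0.1632 ⇒ Q>K, reverse
Step 1:
                  C         J
  Initial     4.919      5.11
  Change      3.703    -3.703
  Equil       8.622     1.407
  solve Keq expr → x = -3.703; check Q = 0.1632
Then add 0.5225 M of J.
Step 2:
                  C         J
  Initial     8.622      1.93
  Change     0.4492   -0.4492
  Equil       9.071      1.48
  solve Keq expr → x = -0.4492; check Q = 0.1632

Direction: reverse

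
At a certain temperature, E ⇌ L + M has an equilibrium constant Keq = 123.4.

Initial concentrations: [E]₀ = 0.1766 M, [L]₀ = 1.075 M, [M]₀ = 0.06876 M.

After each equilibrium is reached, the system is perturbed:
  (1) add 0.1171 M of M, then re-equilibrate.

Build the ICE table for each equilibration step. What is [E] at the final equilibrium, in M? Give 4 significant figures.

Q₀ = 0.4186 vs Keq = 123.4 ⇒ Q<K, forward
Step 1:
                  E         L         M
  init       0.1766     1.075   0.06876
  Δ         -0.1741    0.1741    0.1741
  eq       0.002459     1.249    0.2429
  solve Keq expr → x = 0.1741; check Q = 123.4
Then add 0.1171 M of M.
Step 2:
                  E         L         M
  init     0.002459     1.249      0.36
  Δ         0.00117  -0.00117  -0.00117
  eq       0.003629     1.248    0.3588
  solve Keq expr → x = -0.00117; check Q = 123.4

[E]_eq = 0.003629 M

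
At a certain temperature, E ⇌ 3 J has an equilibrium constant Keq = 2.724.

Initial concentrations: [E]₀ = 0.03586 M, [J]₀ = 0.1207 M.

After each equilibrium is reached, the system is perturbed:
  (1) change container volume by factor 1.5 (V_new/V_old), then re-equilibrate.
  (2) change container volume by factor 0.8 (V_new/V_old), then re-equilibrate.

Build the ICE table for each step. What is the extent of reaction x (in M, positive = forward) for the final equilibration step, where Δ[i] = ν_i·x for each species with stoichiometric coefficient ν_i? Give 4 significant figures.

x = -7.6091e-04 M

Q₀ = 0.04904 vs Keq = 2.724 ⇒ Q<K, forward
Step 1:
                    E           J
  init        0.03586      0.1207
  Δ          -0.03211     0.09632
  eq         0.003752       0.217
  solve Keq expr → x = 0.03211; check Q = 2.724
Then change container volume by factor 1.5 (V_new/V_old).
Step 2:
                    E           J
  init       0.002502      0.1447
  Δ         -0.001298    0.003893
  eq         0.001204      0.1486
  solve Keq expr → x = 0.001298; check Q = 2.724
Then change container volume by factor 0.8 (V_new/V_old).
Step 3:
                    E           J
  init       0.001505      0.1857
  Δ        7.6091e-04   -0.002283
  eq         0.002266      0.1834
  solve Keq expr → x = -7.6091e-04; check Q = 2.724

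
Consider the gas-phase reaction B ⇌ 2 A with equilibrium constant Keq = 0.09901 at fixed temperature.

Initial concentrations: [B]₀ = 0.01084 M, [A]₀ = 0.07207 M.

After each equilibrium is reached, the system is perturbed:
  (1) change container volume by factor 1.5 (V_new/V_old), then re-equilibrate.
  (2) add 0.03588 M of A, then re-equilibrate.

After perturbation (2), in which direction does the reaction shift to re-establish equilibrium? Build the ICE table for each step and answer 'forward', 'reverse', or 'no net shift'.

Q₀ = 0.4792 vs Keq = 0.09901 ⇒ Q>K, reverse
Step 1:
                  B         A
  I         0.01084   0.07207
  C         0.01217  -0.02434
  E         0.02301   0.04773
  solve Keq expr → x = -0.01217; check Q = 0.09901
Then change container volume by factor 1.5 (V_new/V_old).
Step 2:
                  B         A
  I         0.01534   0.03182
  C       -0.002155   0.00431
  E         0.01318   0.03613
  solve Keq expr → x = 0.002155; check Q = 0.09901
Then add 0.03588 M of A.
Step 3:
                  B         A
  I         0.01318   0.07201
  C         0.01136  -0.02272
  E         0.02454   0.04929
  solve Keq expr → x = -0.01136; check Q = 0.09901

Direction: reverse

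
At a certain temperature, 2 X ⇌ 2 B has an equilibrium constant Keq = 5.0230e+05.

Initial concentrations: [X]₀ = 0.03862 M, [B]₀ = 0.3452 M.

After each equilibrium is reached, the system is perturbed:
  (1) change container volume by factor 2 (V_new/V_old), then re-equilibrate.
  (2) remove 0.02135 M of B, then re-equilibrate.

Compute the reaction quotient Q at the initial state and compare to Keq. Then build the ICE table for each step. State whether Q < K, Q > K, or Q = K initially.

Q₀ = 79.89 vs Keq = 5.0230e+05 ⇒ Q<K, forward
Step 1:
                  X         B
  init      0.03862    0.3452
  Δ        -0.03808   0.03808
  eq      5.4080e-04    0.3833
  solve Keq expr → x = 0.01904; check Q = 5.0230e+05
Then change container volume by factor 2 (V_new/V_old).
Step 2:
                  X         B
  init    2.7040e-04    0.1916
  Δ               0         0
  eq      2.7040e-04    0.1916
  solve Keq expr → x = 0; check Q = 5.0230e+05
Then remove 0.02135 M of B.
Step 3:
                  X         B
  init    2.7040e-04    0.1703
  Δ       -3.0082e-05 3.0082e-05
  eq      2.4032e-04    0.1703
  solve Keq expr → x = 1.5041e-05; check Q = 5.0230e+05

Q₀ = 79.89; Q < K (proceeds forward)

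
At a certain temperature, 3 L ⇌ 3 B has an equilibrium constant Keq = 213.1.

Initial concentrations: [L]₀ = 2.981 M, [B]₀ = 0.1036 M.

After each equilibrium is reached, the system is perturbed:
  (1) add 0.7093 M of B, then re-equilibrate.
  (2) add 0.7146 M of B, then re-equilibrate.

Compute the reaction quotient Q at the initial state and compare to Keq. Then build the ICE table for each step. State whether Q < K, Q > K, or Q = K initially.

Q₀ = 4.1975e-05 vs Keq = 213.1 ⇒ Q<K, forward
Step 1:
                   L          B
  init         2.981     0.1036
  Δ           -2.539      2.539
  eq          0.4424      2.642
  solve Keq expr → x = 0.8462; check Q = 213.1
Then add 0.7093 M of B.
Step 2:
                   L          B
  init        0.4424      3.352
  Δ           0.1017    -0.1017
  eq          0.5441       3.25
  solve Keq expr → x = -0.03391; check Q = 213.1
Then add 0.7146 M of B.
Step 3:
                   L          B
  init        0.5441      3.964
  Δ           0.1025    -0.1025
  eq          0.6466      3.862
  solve Keq expr → x = -0.03416; check Q = 213.1

Q₀ = 4.1975e-05; Q < K (proceeds forward)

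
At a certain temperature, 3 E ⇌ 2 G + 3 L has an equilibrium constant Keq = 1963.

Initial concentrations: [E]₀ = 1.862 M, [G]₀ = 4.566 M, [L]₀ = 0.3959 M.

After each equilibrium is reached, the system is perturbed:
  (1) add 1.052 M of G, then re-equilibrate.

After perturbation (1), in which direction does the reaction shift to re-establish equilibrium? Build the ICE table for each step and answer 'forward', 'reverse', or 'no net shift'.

Q₀ = 0.2004 vs Keq = 1963 ⇒ Q<K, forward
Step 1:
                   E          G          L
  Initial      1.862      4.566     0.3959
  Change      -1.412     0.9412      1.412
  Equil       0.4502      5.507      1.808
  solve Keq expr → x = 0.4706; check Q = 1963
Then add 1.052 M of G.
Step 2:
                   E          G          L
  Initial     0.4502      6.559      1.808
  Change     0.04237   -0.02825   -0.04237
  Equil       0.4926      6.531      1.765
  solve Keq expr → x = -0.01412; check Q = 1963

Direction: reverse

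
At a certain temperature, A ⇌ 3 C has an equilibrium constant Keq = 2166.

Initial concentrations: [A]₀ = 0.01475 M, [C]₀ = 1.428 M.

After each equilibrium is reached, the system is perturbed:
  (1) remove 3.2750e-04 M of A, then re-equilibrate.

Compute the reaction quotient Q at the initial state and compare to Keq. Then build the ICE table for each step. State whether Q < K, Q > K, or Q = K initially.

Q₀ = 197.4 vs Keq = 2166 ⇒ Q<K, forward
Step 1:
                  A         C
  I         0.01475     1.428
  C        -0.01329   0.03987
  E         0.00146     1.468
  solve Keq expr → x = 0.01329; check Q = 2166
Then remove 3.2750e-04 M of A.
Step 2:
                  A         C
  I        0.001133     1.468
  C       3.2460e-04 -9.7379e-04
  E        0.001457     1.467
  solve Keq expr → x = -3.2460e-04; check Q = 2166

Q₀ = 197.4; Q < K (proceeds forward)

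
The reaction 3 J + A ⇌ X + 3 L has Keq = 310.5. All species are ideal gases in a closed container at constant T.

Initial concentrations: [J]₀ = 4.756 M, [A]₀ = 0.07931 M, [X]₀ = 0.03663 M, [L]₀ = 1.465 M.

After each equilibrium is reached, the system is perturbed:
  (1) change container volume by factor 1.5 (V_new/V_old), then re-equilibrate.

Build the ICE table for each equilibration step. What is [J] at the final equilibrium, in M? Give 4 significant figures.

[J]_eq = 3.012 M

Q₀ = 0.0135 vs Keq = 310.5 ⇒ Q<K, forward
Step 1:
                  J         A         X         L
  Initial     4.756   0.07931   0.03663     1.465
  Change    -0.2379  -0.07929   0.07929    0.2379
  Equil       4.518 1.9988e-05    0.1159     1.703
  solve Keq expr → x = 0.07929; check Q = 310.5
Then change container volume by factor 1.5 (V_new/V_old).
Step 2:
                  J         A         X         L
  Initial     3.012 1.3325e-05   0.07728     1.135
  Change          0         0         0         0
  Equil       3.012 1.3325e-05   0.07728     1.135
  solve Keq expr → x = 0; check Q = 310.5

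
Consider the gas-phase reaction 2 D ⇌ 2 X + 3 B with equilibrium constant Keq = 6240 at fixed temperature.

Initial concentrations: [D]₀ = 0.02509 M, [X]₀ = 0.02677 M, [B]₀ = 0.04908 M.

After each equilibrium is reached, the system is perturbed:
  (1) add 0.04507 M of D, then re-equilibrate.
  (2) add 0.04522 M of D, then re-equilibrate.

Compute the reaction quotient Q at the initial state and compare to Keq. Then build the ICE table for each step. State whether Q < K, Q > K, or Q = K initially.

Q₀ = 1.3459e-04; Q < K (proceeds forward)

Q₀ = 1.3459e-04 vs Keq = 6240 ⇒ Q<K, forward
Step 1:
                    D           X           B
  init        0.02509     0.02677     0.04908
  Δ          -0.02507     0.02507     0.03761
  eq       1.6751e-05     0.05184     0.08669
  solve Keq expr → x = 0.01254; check Q = 6240
Then add 0.04507 M of D.
Step 2:
                    D           X           B
  init        0.04509     0.05184     0.08669
  Δ          -0.04501     0.04501     0.06752
  eq       7.4250e-05     0.09686      0.1542
  solve Keq expr → x = 0.02251; check Q = 6240
Then add 0.04522 M of D.
Step 3:
                    D           X           B
  init        0.04529     0.09686      0.1542
  Δ          -0.04511     0.04511     0.06766
  eq       1.8781e-04       0.142      0.2219
  solve Keq expr → x = 0.02255; check Q = 6240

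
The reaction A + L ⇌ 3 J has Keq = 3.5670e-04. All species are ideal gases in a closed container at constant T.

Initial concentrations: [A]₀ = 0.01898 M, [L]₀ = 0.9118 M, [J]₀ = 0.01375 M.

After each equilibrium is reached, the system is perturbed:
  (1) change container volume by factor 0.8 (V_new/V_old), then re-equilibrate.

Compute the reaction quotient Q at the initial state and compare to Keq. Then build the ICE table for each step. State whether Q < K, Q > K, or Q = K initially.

Q₀ = 1.5021e-04; Q < K (proceeds forward)

Q₀ = 1.5021e-04 vs Keq = 3.5670e-04 ⇒ Q<K, forward
Step 1:
                   A          L          J
  I          0.01898     0.9118    0.01375
  C        -0.001377  -0.001377    0.00413
  E           0.0176     0.9104    0.01788
  solve Keq expr → x = 0.001377; check Q = 3.5670e-04
Then change container volume by factor 0.8 (V_new/V_old).
Step 2:
                   A          L          J
  I            0.022      1.138    0.02235
  C       4.8284e-04 4.8284e-04  -0.001449
  E          0.02249      1.139     0.0209
  solve Keq expr → x = -4.8284e-04; check Q = 3.5670e-04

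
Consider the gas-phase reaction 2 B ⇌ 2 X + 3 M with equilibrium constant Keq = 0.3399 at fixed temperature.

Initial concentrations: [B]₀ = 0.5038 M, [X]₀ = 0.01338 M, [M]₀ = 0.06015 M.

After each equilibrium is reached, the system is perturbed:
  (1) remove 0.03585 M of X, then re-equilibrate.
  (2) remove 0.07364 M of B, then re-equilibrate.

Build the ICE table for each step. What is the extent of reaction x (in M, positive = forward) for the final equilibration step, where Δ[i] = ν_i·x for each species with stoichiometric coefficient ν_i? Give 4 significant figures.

Q₀ = 1.5350e-07 vs Keq = 0.3399 ⇒ Q<K, forward
Step 1:
                   B          X          M
  I           0.5038    0.01338    0.06015
  C          -0.3032     0.3032     0.4548
  E           0.2006     0.3166     0.5149
  solve Keq expr → x = 0.1516; check Q = 0.3399
Then remove 0.03585 M of X.
Step 2:
                   B          X          M
  I           0.2006     0.2807     0.5149
  C        -0.009303   0.009303    0.01395
  E           0.1913       0.29     0.5289
  solve Keq expr → x = 0.004651; check Q = 0.3399
Then remove 0.07364 M of B.
Step 3:
                   B          X          M
  I           0.1177       0.29     0.5289
  C          0.03107   -0.03107    -0.0466
  E           0.1487     0.2589     0.4823
  solve Keq expr → x = -0.01553; check Q = 0.3399

x = -0.01553 M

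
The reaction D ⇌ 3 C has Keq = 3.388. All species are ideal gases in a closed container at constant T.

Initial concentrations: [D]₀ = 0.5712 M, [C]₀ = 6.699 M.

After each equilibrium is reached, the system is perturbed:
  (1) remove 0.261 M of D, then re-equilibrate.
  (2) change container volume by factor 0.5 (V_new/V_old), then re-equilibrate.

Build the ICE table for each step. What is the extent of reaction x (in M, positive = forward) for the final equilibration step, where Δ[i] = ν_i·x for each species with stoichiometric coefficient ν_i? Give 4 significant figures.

Q₀ = 526.3 vs Keq = 3.388 ⇒ Q>K, reverse
Step 1:
                    D           C
  Initial      0.5712       6.699
  Change        1.586      -4.758
  Equil         2.157       1.941
  solve Keq expr → x = -1.586; check Q = 3.388
Then remove 0.261 M of D.
Step 2:
                    D           C
  Initial       1.896       1.941
  Change      0.02455    -0.07366
  Equil         1.921       1.867
  solve Keq expr → x = -0.02455; check Q = 3.388
Then change container volume by factor 0.5 (V_new/V_old).
Step 3:
                    D           C
  Initial       3.842       3.734
  Change       0.4322      -1.297
  Equil         4.274       2.437
  solve Keq expr → x = -0.4322; check Q = 3.388

x = -0.4322 M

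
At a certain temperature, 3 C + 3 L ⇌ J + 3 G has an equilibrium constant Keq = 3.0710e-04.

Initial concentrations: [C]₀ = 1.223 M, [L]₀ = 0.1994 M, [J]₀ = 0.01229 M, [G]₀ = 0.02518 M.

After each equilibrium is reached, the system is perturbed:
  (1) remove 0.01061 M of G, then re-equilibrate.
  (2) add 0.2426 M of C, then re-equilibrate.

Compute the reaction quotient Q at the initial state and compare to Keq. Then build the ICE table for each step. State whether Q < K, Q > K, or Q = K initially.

Q₀ = 1.3529e-05 vs Keq = 3.0710e-04 ⇒ Q<K, forward
Step 1:
                  C         L         J         G
  I           1.223    0.1994   0.01229   0.02518
  C        -0.02576  -0.02576  0.008586   0.02576
  E           1.197    0.1736   0.02088   0.05094
  solve Keq expr → x = 0.008586; check Q = 3.0710e-04
Then remove 0.01061 M of G.
Step 2:
                  C         L         J         G
  I           1.197    0.1736   0.02088   0.04033
  C       -0.006731 -0.006731  0.002244  0.006731
  E           1.191    0.1669   0.02312   0.04706
  solve Keq expr → x = 0.002244; check Q = 3.0710e-04
Then add 0.2426 M of C.
Step 3:
                  C         L         J         G
  I           1.433    0.1669   0.02312   0.04706
  C       -0.005901 -0.005901  0.001967  0.005901
  E           1.427     0.161   0.02509   0.05296
  solve Keq expr → x = 0.001967; check Q = 3.0710e-04

Q₀ = 1.3529e-05; Q < K (proceeds forward)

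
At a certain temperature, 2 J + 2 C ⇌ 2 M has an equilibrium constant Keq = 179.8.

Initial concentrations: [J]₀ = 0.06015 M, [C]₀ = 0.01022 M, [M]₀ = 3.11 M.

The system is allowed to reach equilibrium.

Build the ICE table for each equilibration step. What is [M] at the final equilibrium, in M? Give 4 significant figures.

Q₀ = 2.5595e+07 vs Keq = 179.8 ⇒ Q>K, reverse
Step 1:
                    J           C           M
  init        0.06015     0.01022        3.11
  Δ            0.4139      0.4139     -0.4139
  eq           0.4741      0.4241       2.696
  solve Keq expr → x = -0.207; check Q = 179.8

[M]_eq = 2.696 M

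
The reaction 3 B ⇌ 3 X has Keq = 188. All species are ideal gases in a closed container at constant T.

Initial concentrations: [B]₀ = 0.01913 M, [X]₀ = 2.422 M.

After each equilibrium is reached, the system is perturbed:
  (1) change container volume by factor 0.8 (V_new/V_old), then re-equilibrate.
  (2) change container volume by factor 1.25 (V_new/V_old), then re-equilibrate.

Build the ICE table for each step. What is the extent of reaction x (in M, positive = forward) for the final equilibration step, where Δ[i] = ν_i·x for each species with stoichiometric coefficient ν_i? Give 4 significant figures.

x = 0 M

Q₀ = 2.0294e+06 vs Keq = 188 ⇒ Q>K, reverse
Step 1:
                    B           X
  I           0.01913       2.422
  C            0.3437     -0.3437
  E            0.3628       2.078
  solve Keq expr → x = -0.1146; check Q = 188
Then change container volume by factor 0.8 (V_new/V_old).
Step 2:
                    B           X
  I            0.4535       2.598
  C                 0           0
  E            0.4535       2.598
  solve Keq expr → x = 0; check Q = 188
Then change container volume by factor 1.25 (V_new/V_old).
Step 3:
                    B           X
  I            0.3628       2.078
  C                 0           0
  E            0.3628       2.078
  solve Keq expr → x = 0; check Q = 188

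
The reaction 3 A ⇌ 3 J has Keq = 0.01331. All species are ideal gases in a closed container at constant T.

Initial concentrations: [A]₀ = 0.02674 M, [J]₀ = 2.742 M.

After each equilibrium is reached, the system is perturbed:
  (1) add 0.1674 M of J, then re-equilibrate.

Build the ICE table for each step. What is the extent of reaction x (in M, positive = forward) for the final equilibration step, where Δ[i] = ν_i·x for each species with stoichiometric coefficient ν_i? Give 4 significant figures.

Q₀ = 1.0782e+06 vs Keq = 0.01331 ⇒ Q>K, reverse
Step 1:
                   A          J
  Initial    0.02674      2.742
  Change       2.212     -2.212
  Equil        2.238     0.5304
  solve Keq expr → x = -0.7372; check Q = 0.01331
Then add 0.1674 M of J.
Step 2:
                   A          J
  Initial      2.238     0.6978
  Change      0.1353    -0.1353
  Equil        2.374     0.5625
  solve Keq expr → x = -0.04511; check Q = 0.01331

x = -0.04511 M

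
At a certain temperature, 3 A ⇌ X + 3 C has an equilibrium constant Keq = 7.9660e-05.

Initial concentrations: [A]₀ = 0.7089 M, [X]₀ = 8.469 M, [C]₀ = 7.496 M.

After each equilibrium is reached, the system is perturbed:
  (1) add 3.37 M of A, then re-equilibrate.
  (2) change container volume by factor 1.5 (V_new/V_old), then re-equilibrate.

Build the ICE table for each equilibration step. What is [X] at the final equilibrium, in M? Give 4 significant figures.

[X]_eq = 4.048 M

Q₀ = 1.0013e+04 vs Keq = 7.9660e-05 ⇒ Q>K, reverse
Step 1:
                    A           X           C
  Initial      0.7089       8.469       7.496
  Change        7.307      -2.436      -7.307
  Equil         8.015       6.033      0.1894
  solve Keq expr → x = -2.436; check Q = 7.9660e-05
Then add 3.37 M of A.
Step 2:
                    A           X           C
  Initial       11.39       6.033      0.1894
  Change     -0.07744     0.02581     0.07744
  Equil         11.31       6.059      0.2669
  solve Keq expr → x = 0.02581; check Q = 7.9660e-05
Then change container volume by factor 1.5 (V_new/V_old).
Step 3:
                    A           X           C
  Initial       7.539        4.04      0.1779
  Change     -0.02494    0.008312     0.02494
  Equil         7.514       4.048      0.2029
  solve Keq expr → x = 0.008312; check Q = 7.9660e-05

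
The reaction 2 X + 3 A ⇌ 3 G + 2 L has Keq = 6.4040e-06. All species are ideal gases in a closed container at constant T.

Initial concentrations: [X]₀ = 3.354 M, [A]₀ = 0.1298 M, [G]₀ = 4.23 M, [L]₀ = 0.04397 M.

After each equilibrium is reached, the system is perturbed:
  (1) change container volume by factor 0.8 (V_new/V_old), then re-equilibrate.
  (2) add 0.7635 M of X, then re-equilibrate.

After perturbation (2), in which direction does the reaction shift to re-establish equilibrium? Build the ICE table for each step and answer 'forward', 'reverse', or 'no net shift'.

Q₀ = 5.948 vs Keq = 6.4040e-06 ⇒ Q>K, reverse
Step 1:
                    X           A           G           L
  I             3.354      0.1298        4.23     0.04397
  C           0.04388     0.06582    -0.06582    -0.04388
  E             3.398      0.1956       4.164  8.7553e-05
  solve Keq expr → x = -0.02194; check Q = 6.4040e-06
Then change container volume by factor 0.8 (V_new/V_old).
Step 2:
                    X           A           G           L
  I             4.247      0.2445       5.205  1.0944e-04
  C                 0           0           0           0
  E             4.247      0.2445       5.205  1.0944e-04
  solve Keq expr → x = 0; check Q = 6.4040e-06
Then add 0.7635 M of X.
Step 3:
                    X           A           G           L
  I             5.011      0.2445       5.205  1.0944e-04
  C       -1.9648e-05 -2.9472e-05  2.9472e-05  1.9648e-05
  E             5.011      0.2445       5.205  1.2909e-04
  solve Keq expr → x = 9.8241e-06; check Q = 6.4040e-06

Direction: forward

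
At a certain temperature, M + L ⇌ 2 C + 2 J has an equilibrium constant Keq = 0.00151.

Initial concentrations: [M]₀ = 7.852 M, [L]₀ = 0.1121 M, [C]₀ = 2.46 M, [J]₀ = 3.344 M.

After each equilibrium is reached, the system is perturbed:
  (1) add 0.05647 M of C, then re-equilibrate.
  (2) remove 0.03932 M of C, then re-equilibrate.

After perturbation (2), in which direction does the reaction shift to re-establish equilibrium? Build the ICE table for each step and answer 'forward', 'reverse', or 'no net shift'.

Direction: forward

Q₀ = 76.88 vs Keq = 0.00151 ⇒ Q>K, reverse
Step 1:
                    M           L           C           J
  Initial       7.852      0.1121        2.46       3.344
  Change        1.165       1.165       -2.33       -2.33
  Equil         9.017       1.277        0.13       1.014
  solve Keq expr → x = -1.165; check Q = 0.00151
Then add 0.05647 M of C.
Step 2:
                    M           L           C           J
  Initial       9.017       1.277      0.1865       1.014
  Change      0.02423     0.02423    -0.04847    -0.04847
  Equil         9.041       1.301       0.138      0.9656
  solve Keq expr → x = -0.02423; check Q = 0.00151
Then remove 0.03932 M of C.
Step 3:
                    M           L           C           J
  Initial       9.041       1.301     0.09872      0.9656
  Change     -0.01684    -0.01684     0.03368     0.03368
  Equil         9.024       1.284      0.1324      0.9992
  solve Keq expr → x = 0.01684; check Q = 0.00151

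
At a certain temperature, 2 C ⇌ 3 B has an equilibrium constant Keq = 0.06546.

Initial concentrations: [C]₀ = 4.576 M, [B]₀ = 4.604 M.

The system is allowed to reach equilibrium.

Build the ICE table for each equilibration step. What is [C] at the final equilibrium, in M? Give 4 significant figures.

[C]_eq = 6.691 M

Q₀ = 4.661 vs Keq = 0.06546 ⇒ Q>K, reverse
Step 1:
                   C          B
  Initial      4.576      4.604
  Change       2.115     -3.173
  Equil        6.691      1.431
  solve Keq expr → x = -1.058; check Q = 0.06546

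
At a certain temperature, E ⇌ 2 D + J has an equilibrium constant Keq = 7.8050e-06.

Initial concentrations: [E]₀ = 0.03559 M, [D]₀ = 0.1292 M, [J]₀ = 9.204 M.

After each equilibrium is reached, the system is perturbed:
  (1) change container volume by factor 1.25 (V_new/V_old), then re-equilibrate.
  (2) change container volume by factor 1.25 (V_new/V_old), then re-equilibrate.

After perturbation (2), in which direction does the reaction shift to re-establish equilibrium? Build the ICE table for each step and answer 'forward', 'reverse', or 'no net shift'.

Direction: forward

Q₀ = 4.317 vs Keq = 7.8050e-06 ⇒ Q>K, reverse
Step 1:
                  E         D         J
  Initial   0.03559    0.1292     9.204
  Change    0.06445   -0.1289  -0.06445
  Equil         0.1 2.9229e-04      9.14
  solve Keq expr → x = -0.06445; check Q = 7.8050e-06
Then change container volume by factor 1.25 (V_new/V_old).
Step 2:
                  E         D         J
  Initial   0.08004 2.3383e-04     7.312
  Change  -2.9202e-05 5.8405e-05 2.9202e-05
  Equil     0.08001 2.9224e-04     7.312
  solve Keq expr → x = 2.9202e-05; check Q = 7.8050e-06
Then change container volume by factor 1.25 (V_new/V_old).
Step 3:
                  E         D         J
  Initial     0.064 2.3379e-04     5.849
  Change  -2.9190e-05 5.8381e-05 2.9190e-05
  Equil     0.06398 2.9217e-04     5.849
  solve Keq expr → x = 2.9190e-05; check Q = 7.8050e-06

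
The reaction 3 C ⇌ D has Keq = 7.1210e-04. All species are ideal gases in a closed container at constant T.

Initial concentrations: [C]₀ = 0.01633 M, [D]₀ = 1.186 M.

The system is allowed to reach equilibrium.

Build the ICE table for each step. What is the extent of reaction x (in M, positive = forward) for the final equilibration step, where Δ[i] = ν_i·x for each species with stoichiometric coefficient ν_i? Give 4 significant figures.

x = -1.156 M

Q₀ = 2.7235e+05 vs Keq = 7.1210e-04 ⇒ Q>K, reverse
Step 1:
                  C         D
  init      0.01633     1.186
  Δ           3.468    -1.156
  eq          3.484   0.03011
  solve Keq expr → x = -1.156; check Q = 7.1210e-04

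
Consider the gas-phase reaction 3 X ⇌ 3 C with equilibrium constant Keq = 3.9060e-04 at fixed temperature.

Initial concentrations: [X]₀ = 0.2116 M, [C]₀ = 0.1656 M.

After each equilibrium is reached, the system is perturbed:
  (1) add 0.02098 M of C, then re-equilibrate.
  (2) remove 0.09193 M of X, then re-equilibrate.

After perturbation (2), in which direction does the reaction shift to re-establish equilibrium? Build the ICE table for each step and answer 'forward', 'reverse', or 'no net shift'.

Q₀ = 0.4793 vs Keq = 3.9060e-04 ⇒ Q>K, reverse
Step 1:
                  X         C
  Initial    0.2116    0.1656
  Change     0.1399   -0.1399
  Equil      0.3515   0.02569
  solve Keq expr → x = -0.04664; check Q = 3.9060e-04
Then add 0.02098 M of C.
Step 2:
                  X         C
  Initial    0.3515   0.04667
  Change    0.01955  -0.01955
  Equil      0.3711   0.02712
  solve Keq expr → x = -0.006517; check Q = 3.9060e-04
Then remove 0.09193 M of X.
Step 3:
                  X         C
  Initial    0.2791   0.02712
  Change   0.006262 -0.006262
  Equil      0.2854   0.02086
  solve Keq expr → x = -0.002087; check Q = 3.9060e-04

Direction: reverse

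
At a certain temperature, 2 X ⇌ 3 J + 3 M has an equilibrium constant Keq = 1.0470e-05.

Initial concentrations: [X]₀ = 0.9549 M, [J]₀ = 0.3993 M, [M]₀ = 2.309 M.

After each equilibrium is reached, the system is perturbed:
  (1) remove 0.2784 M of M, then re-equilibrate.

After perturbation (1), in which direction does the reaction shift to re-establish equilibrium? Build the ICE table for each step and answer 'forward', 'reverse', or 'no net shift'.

Direction: forward

Q₀ = 0.8595 vs Keq = 1.0470e-05 ⇒ Q>K, reverse
Step 1:
                    X           J           M
  Initial      0.9549      0.3993       2.309
  Change       0.2576     -0.3864     -0.3864
  Equil         1.212     0.01294       1.923
  solve Keq expr → x = -0.1288; check Q = 1.0470e-05
Then remove 0.2784 M of M.
Step 2:
                    X           J           M
  Initial       1.212     0.01294       1.644
  Change    -0.001439    0.002159    0.002159
  Equil         1.211      0.0151       1.646
  solve Keq expr → x = 7.1961e-04; check Q = 1.0470e-05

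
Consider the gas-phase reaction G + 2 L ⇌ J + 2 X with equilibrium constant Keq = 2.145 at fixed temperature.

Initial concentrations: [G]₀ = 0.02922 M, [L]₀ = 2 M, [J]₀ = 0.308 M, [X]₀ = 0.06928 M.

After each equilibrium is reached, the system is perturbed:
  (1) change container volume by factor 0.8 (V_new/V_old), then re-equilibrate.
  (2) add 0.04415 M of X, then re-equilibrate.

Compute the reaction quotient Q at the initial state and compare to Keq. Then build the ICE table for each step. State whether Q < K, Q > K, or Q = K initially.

Q₀ = 0.01265 vs Keq = 2.145 ⇒ Q<K, forward
Step 1:
                  G         L         J         X
  I         0.02922         2     0.308   0.06928
  C        -0.02856  -0.05711   0.02856   0.05711
  E       6.6401e-04     1.943    0.3366    0.1264
  solve Keq expr → x = 0.02856; check Q = 2.145
Then change container volume by factor 0.8 (V_new/V_old).
Step 2:
                  G         L         J         X
  I       8.3001e-04     2.429    0.4207     0.158
  C               0         0         0         0
  E       8.3001e-04     2.429    0.4207     0.158
  solve Keq expr → x = 0; check Q = 2.145
Then add 0.04415 M of X.
Step 3:
                  G         L         J         X
  I       8.3001e-04     2.429    0.4207    0.2021
  C       5.1220e-04  0.001024 -5.1220e-04 -0.001024
  E        0.001342      2.43    0.4202    0.2011
  solve Keq expr → x = -5.1220e-04; check Q = 2.145

Q₀ = 0.01265; Q < K (proceeds forward)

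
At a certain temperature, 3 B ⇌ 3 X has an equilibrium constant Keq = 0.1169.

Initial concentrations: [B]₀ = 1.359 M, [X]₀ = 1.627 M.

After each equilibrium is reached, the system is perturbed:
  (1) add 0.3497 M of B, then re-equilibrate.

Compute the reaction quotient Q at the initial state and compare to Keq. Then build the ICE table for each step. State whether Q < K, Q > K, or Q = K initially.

Q₀ = 1.716; Q > K (proceeds reverse)

Q₀ = 1.716 vs Keq = 0.1169 ⇒ Q>K, reverse
Step 1:
                  B         X
  Initial     1.359     1.627
  Change     0.6464   -0.6464
  Equil       2.005    0.9806
  solve Keq expr → x = -0.2155; check Q = 0.1169
Then add 0.3497 M of B.
Step 2:
                  B         X
  Initial     2.355    0.9806
  Change    -0.1148    0.1148
  Equil        2.24     1.095
  solve Keq expr → x = 0.03828; check Q = 0.1169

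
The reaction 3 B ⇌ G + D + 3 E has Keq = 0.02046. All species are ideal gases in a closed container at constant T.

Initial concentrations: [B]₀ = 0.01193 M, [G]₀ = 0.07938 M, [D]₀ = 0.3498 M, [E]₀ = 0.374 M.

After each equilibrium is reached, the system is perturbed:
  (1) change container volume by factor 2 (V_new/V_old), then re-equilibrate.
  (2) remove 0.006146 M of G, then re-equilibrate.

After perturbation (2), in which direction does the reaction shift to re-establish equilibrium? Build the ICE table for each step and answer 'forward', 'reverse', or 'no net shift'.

Q₀ = 855.5 vs Keq = 0.02046 ⇒ Q>K, reverse
Step 1:
                    B           G           D           E
  Initial     0.01193     0.07938      0.3498       0.374
  Change       0.1529    -0.05098    -0.05098     -0.1529
  Equil        0.1649      0.0284      0.2988      0.2211
  solve Keq expr → x = -0.05098; check Q = 0.02046
Then change container volume by factor 2 (V_new/V_old).
Step 2:
                    B           G           D           E
  Initial     0.08243      0.0142      0.1494      0.1105
  Change     -0.01577    0.005255    0.005255     0.01577
  Equil       0.06667     0.01946      0.1547      0.1263
  solve Keq expr → x = 0.005255; check Q = 0.02046
Then remove 0.006146 M of G.
Step 3:
                    B           G           D           E
  Initial     0.06667     0.01331      0.1547      0.1263
  Change    -0.003963    0.001321    0.001321    0.003963
  Equil        0.0627     0.01463       0.156      0.1303
  solve Keq expr → x = 0.001321; check Q = 0.02046

Direction: forward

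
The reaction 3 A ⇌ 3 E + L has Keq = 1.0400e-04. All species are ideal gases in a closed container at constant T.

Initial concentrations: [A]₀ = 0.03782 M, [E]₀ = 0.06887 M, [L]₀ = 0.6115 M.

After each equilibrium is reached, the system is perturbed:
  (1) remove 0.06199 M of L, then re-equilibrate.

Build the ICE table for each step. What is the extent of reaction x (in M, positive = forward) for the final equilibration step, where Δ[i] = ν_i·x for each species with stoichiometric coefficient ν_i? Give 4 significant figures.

Q₀ = 3.693 vs Keq = 1.0400e-04 ⇒ Q>K, reverse
Step 1:
                   A          E          L
  Initial    0.03782    0.06887     0.6115
  Change     0.06321   -0.06321   -0.02107
  Equil        0.101   0.005663     0.5904
  solve Keq expr → x = -0.02107; check Q = 1.0400e-04
Then remove 0.06199 M of L.
Step 2:
                   A          E          L
  Initial      0.101   0.005663     0.5284
  Change  -2.0135e-04 2.0135e-04 6.7116e-05
  Equil       0.1008   0.005864     0.5285
  solve Keq expr → x = 6.7116e-05; check Q = 1.0400e-04

x = 6.7116e-05 M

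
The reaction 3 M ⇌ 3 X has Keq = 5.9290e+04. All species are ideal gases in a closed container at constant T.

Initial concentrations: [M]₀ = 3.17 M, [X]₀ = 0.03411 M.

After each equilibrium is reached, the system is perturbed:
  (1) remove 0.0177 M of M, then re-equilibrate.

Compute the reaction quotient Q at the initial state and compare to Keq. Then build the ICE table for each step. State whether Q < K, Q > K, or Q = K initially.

Q₀ = 1.2459e-06 vs Keq = 5.9290e+04 ⇒ Q<K, forward
Step 1:
                  M         X
  I            3.17   0.03411
  C           -3.09      3.09
  E         0.08012     3.124
  solve Keq expr → x = 1.03; check Q = 5.9290e+04
Then remove 0.0177 M of M.
Step 2:
                  M         X
  I         0.06242     3.124
  C         0.01726  -0.01726
  E         0.07967     3.107
  solve Keq expr → x = -0.005752; check Q = 5.9290e+04

Q₀ = 1.2459e-06; Q < K (proceeds forward)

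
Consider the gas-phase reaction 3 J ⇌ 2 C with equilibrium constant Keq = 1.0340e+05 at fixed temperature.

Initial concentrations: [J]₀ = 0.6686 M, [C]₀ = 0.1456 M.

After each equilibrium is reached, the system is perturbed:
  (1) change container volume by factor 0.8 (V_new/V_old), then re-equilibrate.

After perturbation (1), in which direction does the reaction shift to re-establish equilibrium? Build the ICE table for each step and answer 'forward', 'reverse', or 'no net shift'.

Direction: forward

Q₀ = 0.07093 vs Keq = 1.0340e+05 ⇒ Q<K, forward
Step 1:
                   J          C
  init        0.6686     0.1456
  Δ          -0.6538     0.4358
  eq         0.01484     0.5814
  solve Keq expr → x = 0.2179; check Q = 1.0340e+05
Then change container volume by factor 0.8 (V_new/V_old).
Step 2:
                   J          C
  init       0.01855     0.7268
  Δ        -0.001316 8.7736e-04
  eq         0.01724     0.7277
  solve Keq expr → x = 4.3868e-04; check Q = 1.0340e+05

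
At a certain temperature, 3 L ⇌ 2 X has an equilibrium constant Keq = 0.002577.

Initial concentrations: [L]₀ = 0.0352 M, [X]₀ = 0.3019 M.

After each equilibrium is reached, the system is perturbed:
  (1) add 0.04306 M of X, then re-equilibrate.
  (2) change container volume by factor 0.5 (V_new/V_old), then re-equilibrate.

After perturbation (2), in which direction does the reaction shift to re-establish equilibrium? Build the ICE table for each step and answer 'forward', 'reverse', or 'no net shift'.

Direction: forward

Q₀ = 2090 vs Keq = 0.002577 ⇒ Q>K, reverse
Step 1:
                   L          X
  Initial     0.0352     0.3019
  Change      0.4288    -0.2859
  Equil        0.464    0.01604
  solve Keq expr → x = -0.1429; check Q = 0.002577
Then add 0.04306 M of X.
Step 2:
                   L          X
  Initial      0.464     0.0591
  Change     0.05979   -0.03986
  Equil       0.5238    0.01924
  solve Keq expr → x = -0.01993; check Q = 0.002577
Then change container volume by factor 0.5 (V_new/V_old).
Step 3:
                   L          X
  Initial      1.048    0.03849
  Change    -0.02142    0.01428
  Equil        1.026    0.05277
  solve Keq expr → x = 0.00714; check Q = 0.002577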